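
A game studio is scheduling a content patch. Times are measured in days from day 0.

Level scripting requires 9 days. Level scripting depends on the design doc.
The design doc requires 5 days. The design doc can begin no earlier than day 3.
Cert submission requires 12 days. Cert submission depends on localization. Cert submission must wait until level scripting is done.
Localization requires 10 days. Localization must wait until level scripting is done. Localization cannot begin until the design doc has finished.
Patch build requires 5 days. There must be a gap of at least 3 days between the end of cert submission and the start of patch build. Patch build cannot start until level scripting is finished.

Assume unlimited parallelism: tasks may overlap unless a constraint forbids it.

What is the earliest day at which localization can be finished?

27

The design doc cannot begin until its own release at day 3. It runs from day 3 to 3 + 5 = day 8.
Level scripting cannot begin until the design doc (finishes day 8). It runs from day 8 to 8 + 9 = day 17.
Localization cannot start until level scripting (finishes day 17); the design doc (finishes day 8). The controlling bound is day 17, so localization finishes at 17 + 10 = day 27.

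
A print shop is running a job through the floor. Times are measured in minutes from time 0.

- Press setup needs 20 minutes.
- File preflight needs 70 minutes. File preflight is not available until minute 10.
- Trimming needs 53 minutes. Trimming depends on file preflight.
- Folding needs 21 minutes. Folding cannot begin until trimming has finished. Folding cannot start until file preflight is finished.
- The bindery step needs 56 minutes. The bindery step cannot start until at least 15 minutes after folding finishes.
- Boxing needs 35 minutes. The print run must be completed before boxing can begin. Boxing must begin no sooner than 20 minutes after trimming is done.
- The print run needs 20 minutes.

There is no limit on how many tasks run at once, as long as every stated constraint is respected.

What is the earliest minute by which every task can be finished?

225

The print run has no prerequisites, so it starts at minute 0 and finishes at minute 20.
Press setup can start immediately at minute 0; it finishes at minute 20.
File preflight waits on its own release at minute 10, so it starts at minute 10 and finishes at 10 + 70 = minute 80.
Trimming waits on file preflight (finishes minute 80), so it starts at minute 80 and finishes at 80 + 53 = minute 133.
Boxing cannot start until the print run (finishes minute 20); trimming (finishes minute 133, plus 20-minute gap → minute 153). The controlling bound is minute 153, so boxing finishes at 153 + 35 = minute 188.
For folding: trimming (finishes minute 133); file preflight (finishes minute 80). Taking the maximum gives a start of minute 133, and it finishes at 133 + 21 = minute 154.
The bindery step waits on folding (finishes minute 154, plus 15-minute gap → minute 169), so it starts at minute 169 and finishes at 169 + 56 = minute 225.
All tasks are finished once the last one completes. Finish times: File preflight at 80, Press setup at 20, The print run at 20, Trimming at 133, Folding at 154, The bindery step at 225, Boxing at 188. The latest is minute 225.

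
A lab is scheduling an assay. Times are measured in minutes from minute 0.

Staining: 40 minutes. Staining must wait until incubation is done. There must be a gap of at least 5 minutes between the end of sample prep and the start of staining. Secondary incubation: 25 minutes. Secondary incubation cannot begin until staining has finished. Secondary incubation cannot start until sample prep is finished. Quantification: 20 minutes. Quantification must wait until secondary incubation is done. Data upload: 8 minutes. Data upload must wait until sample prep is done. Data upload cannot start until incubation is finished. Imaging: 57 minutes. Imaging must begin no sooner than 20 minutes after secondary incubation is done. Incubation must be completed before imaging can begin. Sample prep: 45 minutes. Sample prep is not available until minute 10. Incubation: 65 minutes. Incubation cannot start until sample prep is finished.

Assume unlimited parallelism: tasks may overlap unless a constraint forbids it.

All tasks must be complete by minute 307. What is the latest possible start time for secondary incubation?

Imaging has no dependents, so it just needs to finish by minute 307. Starting by 307 − 57 = minute 250 achieves that.
Nothing follows quantification; the deadline of minute 307 is its only limit. It must start by 307 − 20 = minute 287.
Secondary incubation feeds imaging (must start by minute 250, minus 20-minute gap → minute 230); quantification (must start by minute 287). Taking the minimum, secondary incubation must finish by minute 230 and start by 230 − 25 = minute 205.

205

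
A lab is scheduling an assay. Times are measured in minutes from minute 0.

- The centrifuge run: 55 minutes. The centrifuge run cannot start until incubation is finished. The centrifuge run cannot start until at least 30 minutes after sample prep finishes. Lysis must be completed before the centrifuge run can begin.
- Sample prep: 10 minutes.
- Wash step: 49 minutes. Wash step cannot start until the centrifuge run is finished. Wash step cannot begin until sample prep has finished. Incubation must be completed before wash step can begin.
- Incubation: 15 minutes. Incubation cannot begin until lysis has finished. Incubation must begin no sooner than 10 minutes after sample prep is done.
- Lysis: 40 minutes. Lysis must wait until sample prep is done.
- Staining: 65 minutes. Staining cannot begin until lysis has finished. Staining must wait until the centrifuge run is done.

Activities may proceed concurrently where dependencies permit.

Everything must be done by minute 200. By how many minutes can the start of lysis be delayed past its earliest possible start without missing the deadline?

15

Sample prep can start immediately at minute 0; it finishes at minute 10.
After sample prep (finishes minute 10), lysis can start at minute 10 and finishes at minute 50.

Working backward from the deadline:
Wash step must finish by minute 200; it takes 49 minutes, so it must start by 200 − 49 = minute 151.
Staining has no dependents, so it just needs to finish by minute 200. Starting by 200 − 65 = minute 135 achieves that.
The centrifuge run feeds wash step (must start by minute 151); staining (must start by minute 135). Taking the minimum, the centrifuge run must finish by minute 135 and start by 135 − 55 = minute 80.
Incubation has several dependents: the centrifuge run (must start by minute 80); wash step (must start by minute 151). The earliest of those limits is minute 80, so incubation must start by 80 − 15 = minute 65.
Lysis has several dependents: incubation (must start by minute 65); the centrifuge run (must start by minute 80); staining (must start by minute 135). The earliest of those limits is minute 65, so lysis must start by 65 − 40 = minute 25.
So lysis can start as early as minute 10 and as late as minute 25, giving 25 − 10 = 15 minutes of slack.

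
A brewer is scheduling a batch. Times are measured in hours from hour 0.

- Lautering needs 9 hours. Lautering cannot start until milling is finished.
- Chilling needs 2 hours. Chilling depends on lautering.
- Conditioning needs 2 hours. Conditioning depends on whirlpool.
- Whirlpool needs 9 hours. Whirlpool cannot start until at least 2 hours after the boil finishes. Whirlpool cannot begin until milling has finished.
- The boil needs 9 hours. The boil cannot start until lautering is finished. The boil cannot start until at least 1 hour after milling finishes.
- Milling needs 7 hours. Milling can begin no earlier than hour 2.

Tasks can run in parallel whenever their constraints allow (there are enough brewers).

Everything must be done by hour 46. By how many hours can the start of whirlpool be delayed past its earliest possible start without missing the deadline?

6

Milling cannot begin until its own release at hour 2. It runs from hour 2 to 2 + 7 = hour 9.
After milling (finishes hour 9), lautering can start at hour 9 and finishes at hour 18.
The boil has to wait for lautering (finishes hour 18); milling (finishes hour 9, plus 1-hour gap → hour 10). The latest of these is hour 18, so the boil runs hour 18 to 18 + 9 = hour 27.
Whirlpool cannot start until the boil (finishes hour 27, plus 2-hour gap → hour 29); milling (finishes hour 9). The controlling bound is hour 29, so whirlpool finishes at 29 + 9 = hour 38.

Working backward from the deadline:
Conditioning has no dependents, so it just needs to finish by hour 46. Starting by 46 − 2 = hour 44 achieves that.
Whirlpool feeds into conditioning (must start by hour 44); so whirlpool must finish by hour 44 and therefore start by hour 35.
So whirlpool can start as early as hour 29 and as late as hour 35, giving 35 − 29 = 6 hours of slack.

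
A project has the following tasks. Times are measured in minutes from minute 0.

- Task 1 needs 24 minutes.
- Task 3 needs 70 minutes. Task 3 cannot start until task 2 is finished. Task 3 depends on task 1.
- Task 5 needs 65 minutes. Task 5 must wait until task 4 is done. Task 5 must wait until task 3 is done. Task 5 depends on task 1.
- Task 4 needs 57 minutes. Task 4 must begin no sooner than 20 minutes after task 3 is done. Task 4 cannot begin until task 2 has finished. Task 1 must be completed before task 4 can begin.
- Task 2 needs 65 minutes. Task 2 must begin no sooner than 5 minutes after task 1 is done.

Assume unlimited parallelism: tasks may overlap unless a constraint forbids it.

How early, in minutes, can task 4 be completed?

241

Task 1 has no prerequisites, so it starts at minute 0 and finishes at minute 24.
Task 2 cannot begin until task 1 (finishes minute 24, plus 5-minute gap → minute 29). It runs from minute 29 to 29 + 65 = minute 94.
Task 3 cannot start until task 2 (finishes minute 94); task 1 (finishes minute 24). The controlling bound is minute 94, so task 3 finishes at 94 + 70 = minute 164.
For task 4: task 3 (finishes minute 164, plus 20-minute gap → minute 184); task 2 (finishes minute 94); task 1 (finishes minute 24). Taking the maximum gives a start of minute 184, and it finishes at 184 + 57 = minute 241.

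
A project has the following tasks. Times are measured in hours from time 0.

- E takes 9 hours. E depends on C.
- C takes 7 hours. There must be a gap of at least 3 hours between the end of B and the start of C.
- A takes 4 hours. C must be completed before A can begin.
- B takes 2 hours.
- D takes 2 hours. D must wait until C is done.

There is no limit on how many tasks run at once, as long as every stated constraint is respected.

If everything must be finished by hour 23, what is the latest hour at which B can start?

2

To finish by hour 23, A (duration 4) must start no later than hour 19.
To finish by hour 23, D (duration 2) must start no later than hour 21.
To finish by hour 23, E (duration 9) must start no later than hour 14.
C must finish in time for A (must start by hour 19); D (must start by hour 21); E (must start by hour 14). The tightest is hour 14, so C must start by 14 − 7 = hour 7.
B has to be done before C (must start by hour 7, minus 3-hour gap → hour 4). That means finishing by hour 4, i.e. starting by 4 − 2 = hour 2.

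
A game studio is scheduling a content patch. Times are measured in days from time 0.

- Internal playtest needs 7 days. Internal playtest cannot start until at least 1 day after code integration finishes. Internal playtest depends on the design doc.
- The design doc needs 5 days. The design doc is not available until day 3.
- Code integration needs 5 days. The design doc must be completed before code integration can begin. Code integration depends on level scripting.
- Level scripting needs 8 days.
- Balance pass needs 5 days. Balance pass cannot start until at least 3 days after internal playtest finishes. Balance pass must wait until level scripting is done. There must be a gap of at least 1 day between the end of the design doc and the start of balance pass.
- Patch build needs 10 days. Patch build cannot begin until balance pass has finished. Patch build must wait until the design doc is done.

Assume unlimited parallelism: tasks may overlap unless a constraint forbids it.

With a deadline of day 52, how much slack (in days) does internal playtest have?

Nothing blocks level scripting, so it runs from day 0 to day 8.
The design doc waits on its own release at day 3, so it starts at day 3 and finishes at 3 + 5 = day 8.
Code integration needs all of the design doc (finishes day 8); level scripting (finishes day 8). That puts its earliest start at day 8; it finishes at 8 + 5 = day 13.
For internal playtest: code integration (finishes day 13, plus 1-day gap → day 14); the design doc (finishes day 8). Taking the maximum gives a start of day 14, and it finishes at 14 + 7 = day 21.

Working backward from the deadline:
To finish by day 52, patch build (duration 10) must start no later than day 42.
Balance pass feeds into patch build (must start by day 42); so balance pass must finish by day 42 and therefore start by day 37.
Internal playtest feeds into balance pass (must start by day 37, minus 3-day gap → day 34); so internal playtest must finish by day 34 and therefore start by day 27.
So internal playtest can start as early as day 14 and as late as day 27, giving 27 − 14 = 13 days of slack.

13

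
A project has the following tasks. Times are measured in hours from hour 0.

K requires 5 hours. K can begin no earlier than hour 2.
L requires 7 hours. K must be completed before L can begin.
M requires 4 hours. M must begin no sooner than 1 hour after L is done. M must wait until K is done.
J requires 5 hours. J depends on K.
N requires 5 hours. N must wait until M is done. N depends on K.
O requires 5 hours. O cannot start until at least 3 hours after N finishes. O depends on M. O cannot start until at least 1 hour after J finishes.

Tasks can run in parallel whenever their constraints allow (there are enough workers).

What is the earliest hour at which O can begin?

27

K waits on its own release at hour 2, so it starts at hour 2 and finishes at 2 + 5 = hour 7.
After K (finishes hour 7), L can start at hour 7 and finishes at hour 14.
M needs all of L (finishes hour 14, plus 1-hour gap → hour 15); K (finishes hour 7). That puts its earliest start at hour 15; it finishes at 15 + 4 = hour 19.
N has to wait for M (finishes hour 19); K (finishes hour 7). The latest of these is hour 19, so N runs hour 19 to 19 + 5 = hour 24.
J waits on K (finishes hour 7), so it starts at hour 7 and finishes at 7 + 5 = hour 12.
O waits on N (finishes hour 24, plus 3-hour gap → hour 27); M (finishes hour 19); J (finishes hour 12, plus 1-hour gap → hour 13). The latest of these is hour 27, which is the earliest O can start.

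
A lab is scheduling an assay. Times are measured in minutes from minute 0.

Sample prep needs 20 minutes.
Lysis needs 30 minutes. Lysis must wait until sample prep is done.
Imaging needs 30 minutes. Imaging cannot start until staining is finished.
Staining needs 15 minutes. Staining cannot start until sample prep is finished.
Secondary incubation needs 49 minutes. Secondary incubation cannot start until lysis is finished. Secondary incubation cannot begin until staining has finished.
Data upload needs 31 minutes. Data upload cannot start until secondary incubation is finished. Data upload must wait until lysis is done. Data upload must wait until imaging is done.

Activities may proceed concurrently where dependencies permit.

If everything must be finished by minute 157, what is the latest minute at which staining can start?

62

To finish by minute 157, data upload (duration 31) must start no later than minute 126.
Secondary incubation feeds into data upload (must start by minute 126); so secondary incubation must finish by minute 126 and therefore start by minute 77.
Since data upload (must start by minute 126) depends on it, imaging must finish by minute 126. Backing off its 30-minute duration gives a latest start of minute 96.
Staining must finish in time for secondary incubation (must start by minute 77); imaging (must start by minute 96). The tightest is minute 77, so staining must start by 77 − 15 = minute 62.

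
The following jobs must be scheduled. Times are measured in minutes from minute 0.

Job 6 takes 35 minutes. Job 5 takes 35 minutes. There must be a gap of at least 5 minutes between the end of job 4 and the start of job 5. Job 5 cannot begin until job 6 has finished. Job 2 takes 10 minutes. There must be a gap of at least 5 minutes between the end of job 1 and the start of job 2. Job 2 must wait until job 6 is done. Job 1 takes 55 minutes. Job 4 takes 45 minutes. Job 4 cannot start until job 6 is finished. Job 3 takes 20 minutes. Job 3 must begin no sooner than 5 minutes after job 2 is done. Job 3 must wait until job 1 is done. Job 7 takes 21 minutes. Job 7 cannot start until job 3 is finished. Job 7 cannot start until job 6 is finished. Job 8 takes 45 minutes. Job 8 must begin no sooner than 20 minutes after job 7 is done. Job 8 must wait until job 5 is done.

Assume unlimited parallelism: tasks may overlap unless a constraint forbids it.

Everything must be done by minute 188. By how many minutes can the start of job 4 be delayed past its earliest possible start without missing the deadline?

Nothing blocks job 6, so it runs from minute 0 to minute 35.
Job 4 waits on job 6 (finishes minute 35), so it starts at minute 35 and finishes at 35 + 45 = minute 80.

Working backward from the deadline:
Nothing follows job 8; the deadline of minute 188 is its only limit. It must start by 188 − 45 = minute 143.
Job 5 has to be done before job 8 (must start by minute 143). That means finishing by minute 143, i.e. starting by 143 − 35 = minute 108.
Since job 5 (must start by minute 108, minus 5-minute gap → minute 103) depends on it, job 4 must finish by minute 103. Backing off its 45-minute duration gives a latest start of minute 58.
So job 4 can start as early as minute 35 and as late as minute 58, giving 58 − 35 = 23 minutes of slack.

23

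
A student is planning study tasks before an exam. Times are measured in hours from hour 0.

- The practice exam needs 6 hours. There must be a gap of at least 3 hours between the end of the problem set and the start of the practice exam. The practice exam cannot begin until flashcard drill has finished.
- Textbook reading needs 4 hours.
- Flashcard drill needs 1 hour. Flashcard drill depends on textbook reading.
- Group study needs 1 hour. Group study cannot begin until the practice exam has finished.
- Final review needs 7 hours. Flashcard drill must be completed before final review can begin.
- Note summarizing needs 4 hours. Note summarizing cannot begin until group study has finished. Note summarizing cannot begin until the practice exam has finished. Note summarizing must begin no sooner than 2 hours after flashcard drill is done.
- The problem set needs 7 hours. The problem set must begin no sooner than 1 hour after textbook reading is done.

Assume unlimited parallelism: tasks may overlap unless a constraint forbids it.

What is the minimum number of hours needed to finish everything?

26

Nothing blocks textbook reading, so it runs from hour 0 to hour 4.
Flashcard drill cannot begin until textbook reading (finishes hour 4). It runs from hour 4 to 4 + 1 = hour 5.
Final review cannot begin until flashcard drill (finishes hour 5). It runs from hour 5 to 5 + 7 = hour 12.
The problem set waits on textbook reading (finishes hour 4, plus 1-hour gap → hour 5), so it starts at hour 5 and finishes at 5 + 7 = hour 12.
For the practice exam: the problem set (finishes hour 12, plus 3-hour gap → hour 15); flashcard drill (finishes hour 5). Taking the maximum gives a start of hour 15, and it finishes at 15 + 6 = hour 21.
Group study cannot begin until the practice exam (finishes hour 21). It runs from hour 21 to 21 + 1 = hour 22.
Note summarizing needs all of group study (finishes hour 22); the practice exam (finishes hour 21); flashcard drill (finishes hour 5, plus 2-hour gap → hour 7). That puts its earliest start at hour 22; it finishes at 22 + 4 = hour 26.
All tasks are finished once the last one completes. Finish times: Textbook reading at 4, The problem set at 12, Flashcard drill at 5, The practice exam at 21, Group study at 22, Note summarizing at 26, Final review at 12. The latest is hour 26.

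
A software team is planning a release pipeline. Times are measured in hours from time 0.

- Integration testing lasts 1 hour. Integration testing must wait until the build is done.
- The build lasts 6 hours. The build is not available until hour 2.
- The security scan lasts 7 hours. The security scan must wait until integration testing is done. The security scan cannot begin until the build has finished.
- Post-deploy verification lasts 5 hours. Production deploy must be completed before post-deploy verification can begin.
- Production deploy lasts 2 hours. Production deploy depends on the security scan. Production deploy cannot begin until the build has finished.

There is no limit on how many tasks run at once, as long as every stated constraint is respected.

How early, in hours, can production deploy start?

The build waits on its own release at hour 2, so it starts at hour 2 and finishes at 2 + 6 = hour 8.
Integration testing waits on the build (finishes hour 8), so it starts at hour 8 and finishes at 8 + 1 = hour 9.
The security scan needs all of integration testing (finishes hour 9); the build (finishes hour 8). That puts its earliest start at hour 9; it finishes at 9 + 7 = hour 16.
Production deploy waits on the security scan (finishes hour 16); the build (finishes hour 8). The latest of these is hour 16, which is the earliest production deploy can start.

16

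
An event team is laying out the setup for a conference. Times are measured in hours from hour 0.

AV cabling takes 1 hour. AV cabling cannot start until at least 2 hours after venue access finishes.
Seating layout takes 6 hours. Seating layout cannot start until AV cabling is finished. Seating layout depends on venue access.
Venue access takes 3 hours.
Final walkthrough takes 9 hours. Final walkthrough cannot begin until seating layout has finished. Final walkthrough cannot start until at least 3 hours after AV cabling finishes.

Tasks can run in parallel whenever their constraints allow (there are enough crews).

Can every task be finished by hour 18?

No

Venue access can start immediately at hour 0; it finishes at hour 3.
After venue access (finishes hour 3, plus 2-hour gap → hour 5), AV cabling can start at hour 5 and finishes at hour 6.
Seating layout needs all of AV cabling (finishes hour 6); venue access (finishes hour 3). That puts its earliest start at hour 6; it finishes at 6 + 6 = hour 12.
For final walkthrough: seating layout (finishes hour 12); AV cabling (finishes hour 6, plus 3-hour gap → hour 9). Taking the maximum gives a start of hour 12, and it finishes at 12 + 9 = hour 21.
The earliest everything can be done is hour 21, which is after the deadline of 18, so it is not possible.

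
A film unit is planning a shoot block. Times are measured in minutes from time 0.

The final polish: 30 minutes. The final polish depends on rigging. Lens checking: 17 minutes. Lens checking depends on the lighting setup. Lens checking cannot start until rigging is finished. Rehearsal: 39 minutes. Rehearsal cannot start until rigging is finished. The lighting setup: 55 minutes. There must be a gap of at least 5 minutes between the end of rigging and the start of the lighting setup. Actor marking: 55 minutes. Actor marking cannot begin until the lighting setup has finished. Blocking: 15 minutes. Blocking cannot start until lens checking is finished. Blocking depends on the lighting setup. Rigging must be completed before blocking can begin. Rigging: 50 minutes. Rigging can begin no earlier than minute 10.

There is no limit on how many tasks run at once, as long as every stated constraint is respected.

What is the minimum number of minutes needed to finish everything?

Rigging waits on its own release at minute 10, so it starts at minute 10 and finishes at 10 + 50 = minute 60.
The final polish cannot begin until rigging (finishes minute 60). It runs from minute 60 to 60 + 30 = minute 90.
Rehearsal waits on rigging (finishes minute 60), so it starts at minute 60 and finishes at 60 + 39 = minute 99.
The lighting setup waits on rigging (finishes minute 60, plus 5-minute gap → minute 65), so it starts at minute 65 and finishes at 65 + 55 = minute 120.
Actor marking waits on the lighting setup (finishes minute 120), so it starts at minute 120 and finishes at 120 + 55 = minute 175.
Lens checking has to wait for the lighting setup (finishes minute 120); rigging (finishes minute 60). The latest of these is minute 120, so lens checking runs minute 120 to 120 + 17 = minute 137.
Blocking needs all of lens checking (finishes minute 137); the lighting setup (finishes minute 120); rigging (finishes minute 60). That puts its earliest start at minute 137; it finishes at 137 + 15 = minute 152.
All tasks are finished once the last one completes. Finish times: Rigging at 60, The lighting setup at 120, Lens checking at 137, Blocking at 152, Actor marking at 175, Rehearsal at 99, The final polish at 90. The latest is minute 175.

175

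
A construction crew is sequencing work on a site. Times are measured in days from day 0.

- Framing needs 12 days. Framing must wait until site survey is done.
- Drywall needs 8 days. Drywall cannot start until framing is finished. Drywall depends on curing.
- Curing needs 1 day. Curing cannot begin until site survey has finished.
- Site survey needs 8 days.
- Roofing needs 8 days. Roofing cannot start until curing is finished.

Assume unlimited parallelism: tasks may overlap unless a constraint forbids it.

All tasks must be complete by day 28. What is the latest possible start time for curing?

To finish by day 28, roofing (duration 8) must start no later than day 20.
Drywall must finish by day 28; it takes 8 days, so it must start by 28 − 8 = day 20.
Curing has several dependents: roofing (must start by day 20); drywall (must start by day 20). The earliest of those limits is day 20, so curing must start by 20 − 1 = day 19.

19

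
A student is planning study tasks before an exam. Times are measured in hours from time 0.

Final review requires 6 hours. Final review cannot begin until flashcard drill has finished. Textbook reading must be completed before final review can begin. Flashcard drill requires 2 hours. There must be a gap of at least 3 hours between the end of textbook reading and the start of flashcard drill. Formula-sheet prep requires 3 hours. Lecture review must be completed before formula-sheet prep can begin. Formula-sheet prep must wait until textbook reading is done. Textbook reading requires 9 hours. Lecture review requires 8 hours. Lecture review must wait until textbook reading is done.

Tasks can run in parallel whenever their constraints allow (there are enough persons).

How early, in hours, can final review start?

14

Textbook reading has no prerequisites, so it starts at hour 0 and finishes at hour 9.
Flashcard drill waits on textbook reading (finishes hour 9, plus 3-hour gap → hour 12), so it starts at hour 12 and finishes at 12 + 2 = hour 14.
Final review waits on flashcard drill (finishes hour 14); textbook reading (finishes hour 9). The latest of these is hour 14, which is the earliest final review can start.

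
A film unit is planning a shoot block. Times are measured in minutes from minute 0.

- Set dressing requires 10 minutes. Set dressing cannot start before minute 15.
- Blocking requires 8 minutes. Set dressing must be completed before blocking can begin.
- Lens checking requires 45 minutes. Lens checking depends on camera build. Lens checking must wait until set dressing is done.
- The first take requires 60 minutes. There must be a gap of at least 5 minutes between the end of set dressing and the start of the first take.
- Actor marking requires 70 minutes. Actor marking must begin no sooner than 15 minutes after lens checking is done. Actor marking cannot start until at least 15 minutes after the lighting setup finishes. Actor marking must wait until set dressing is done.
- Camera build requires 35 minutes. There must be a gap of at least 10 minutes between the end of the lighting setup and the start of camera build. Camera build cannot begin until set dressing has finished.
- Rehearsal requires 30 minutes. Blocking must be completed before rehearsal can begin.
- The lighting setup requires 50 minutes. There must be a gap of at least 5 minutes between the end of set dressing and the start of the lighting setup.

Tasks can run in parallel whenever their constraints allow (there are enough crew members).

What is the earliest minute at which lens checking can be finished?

Set dressing waits on its own release at minute 15, so it starts at minute 15 and finishes at 15 + 10 = minute 25.
After set dressing (finishes minute 25, plus 5-minute gap → minute 30), the lighting setup can start at minute 30 and finishes at minute 80.
Camera build needs all of the lighting setup (finishes minute 80, plus 10-minute gap → minute 90); set dressing (finishes minute 25). That puts its earliest start at minute 90; it finishes at 90 + 35 = minute 125.
For lens checking: camera build (finishes minute 125); set dressing (finishes minute 25). Taking the maximum gives a start of minute 125, and it finishes at 125 + 45 = minute 170.

170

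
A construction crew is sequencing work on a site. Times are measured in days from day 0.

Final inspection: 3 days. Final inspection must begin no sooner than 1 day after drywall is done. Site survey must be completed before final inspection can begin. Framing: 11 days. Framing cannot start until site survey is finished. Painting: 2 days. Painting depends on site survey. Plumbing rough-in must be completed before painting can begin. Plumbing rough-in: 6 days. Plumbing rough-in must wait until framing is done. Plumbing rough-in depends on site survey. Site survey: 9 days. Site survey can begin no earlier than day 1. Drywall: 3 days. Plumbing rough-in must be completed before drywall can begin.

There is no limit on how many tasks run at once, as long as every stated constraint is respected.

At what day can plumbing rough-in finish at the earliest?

27

After its own release at day 1, site survey can start at day 1 and finishes at day 10.
Framing waits on site survey (finishes day 10), so it starts at day 10 and finishes at 10 + 11 = day 21.
Plumbing rough-in needs all of framing (finishes day 21); site survey (finishes day 10). That puts its earliest start at day 21; it finishes at 21 + 6 = day 27.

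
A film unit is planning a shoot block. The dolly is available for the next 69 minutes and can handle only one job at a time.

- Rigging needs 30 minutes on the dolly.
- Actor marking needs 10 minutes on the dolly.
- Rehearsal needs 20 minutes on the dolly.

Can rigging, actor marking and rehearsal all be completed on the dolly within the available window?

Running back to back, the jobs need 30 + 10 + 20 = 60 minutes on the dolly.
Since 60 ≤ 69, they fit within the window.

Yes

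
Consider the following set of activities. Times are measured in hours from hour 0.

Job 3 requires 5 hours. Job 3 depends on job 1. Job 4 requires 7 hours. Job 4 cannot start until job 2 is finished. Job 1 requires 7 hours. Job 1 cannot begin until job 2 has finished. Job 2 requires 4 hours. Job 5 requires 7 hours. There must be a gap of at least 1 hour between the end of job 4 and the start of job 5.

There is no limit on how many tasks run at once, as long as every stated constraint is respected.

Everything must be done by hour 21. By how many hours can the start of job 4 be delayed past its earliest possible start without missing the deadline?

2

Job 2 can start immediately at hour 0; it finishes at hour 4.
After job 2 (finishes hour 4), job 4 can start at hour 4 and finishes at hour 11.

Working backward from the deadline:
Job 5 has no dependents, so it just needs to finish by hour 21. Starting by 21 − 7 = hour 14 achieves that.
Job 4 must finish before job 5 (must start by hour 14, minus 1-hour gap → hour 13). With a 7-hour duration, job 4 must start by 13 − 7 = hour 6.
So job 4 can start as early as hour 4 and as late as hour 6, giving 6 − 4 = 2 hours of slack.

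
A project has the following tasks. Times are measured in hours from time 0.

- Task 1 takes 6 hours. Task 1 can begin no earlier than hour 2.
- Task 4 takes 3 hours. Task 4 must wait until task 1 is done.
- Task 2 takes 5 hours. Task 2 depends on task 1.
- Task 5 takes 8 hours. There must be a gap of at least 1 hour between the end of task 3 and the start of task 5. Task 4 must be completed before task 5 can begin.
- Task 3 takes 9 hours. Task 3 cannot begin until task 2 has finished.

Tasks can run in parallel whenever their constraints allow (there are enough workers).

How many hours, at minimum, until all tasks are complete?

Task 1 waits on its own release at hour 2, so it starts at hour 2 and finishes at 2 + 6 = hour 8.
After task 1 (finishes hour 8), task 4 can start at hour 8 and finishes at hour 11.
Task 2 waits on task 1 (finishes hour 8), so it starts at hour 8 and finishes at 8 + 5 = hour 13.
Task 3 cannot begin until task 2 (finishes hour 13). It runs from hour 13 to 13 + 9 = hour 22.
Task 5 has to wait for task 3 (finishes hour 22, plus 1-hour gap → hour 23); task 4 (finishes hour 11). The latest of these is hour 23, so task 5 runs hour 23 to 23 + 8 = hour 31.
All tasks are finished once the last one completes. Finish times: Task 1 at 8, Task 2 at 13, Task 3 at 22, Task 4 at 11, Task 5 at 31. The latest is hour 31.

31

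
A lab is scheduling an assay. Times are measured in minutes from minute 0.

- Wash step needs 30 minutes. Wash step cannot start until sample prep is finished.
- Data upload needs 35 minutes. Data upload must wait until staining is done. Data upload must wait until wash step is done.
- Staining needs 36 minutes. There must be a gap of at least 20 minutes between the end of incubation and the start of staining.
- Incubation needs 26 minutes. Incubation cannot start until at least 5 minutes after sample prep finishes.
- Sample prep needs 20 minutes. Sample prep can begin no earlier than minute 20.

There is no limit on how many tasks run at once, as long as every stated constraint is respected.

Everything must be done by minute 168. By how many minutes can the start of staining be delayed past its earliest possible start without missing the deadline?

6

After its own release at minute 20, sample prep can start at minute 20 and finishes at minute 40.
Incubation cannot begin until sample prep (finishes minute 40, plus 5-minute gap → minute 45). It runs from minute 45 to 45 + 26 = minute 71.
After incubation (finishes minute 71, plus 20-minute gap → minute 91), staining can start at minute 91 and finishes at minute 127.

Working backward from the deadline:
Data upload must finish by minute 168; it takes 35 minutes, so it must start by 168 − 35 = minute 133.
Staining feeds into data upload (must start by minute 133); so staining must finish by minute 133 and therefore start by minute 97.
So staining can start as early as minute 91 and as late as minute 97, giving 97 − 91 = 6 minutes of slack.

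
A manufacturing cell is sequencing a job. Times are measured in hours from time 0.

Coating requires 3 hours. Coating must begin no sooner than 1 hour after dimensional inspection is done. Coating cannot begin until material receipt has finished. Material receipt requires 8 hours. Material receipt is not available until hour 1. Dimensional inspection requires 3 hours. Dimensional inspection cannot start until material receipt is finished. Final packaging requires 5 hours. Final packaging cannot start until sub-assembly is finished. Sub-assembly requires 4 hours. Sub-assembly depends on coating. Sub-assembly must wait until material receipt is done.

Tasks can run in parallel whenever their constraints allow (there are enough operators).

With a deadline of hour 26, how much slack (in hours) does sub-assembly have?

Material receipt cannot begin until its own release at hour 1. It runs from hour 1 to 1 + 8 = hour 9.
Dimensional inspection waits on material receipt (finishes hour 9), so it starts at hour 9 and finishes at 9 + 3 = hour 12.
For coating: dimensional inspection (finishes hour 12, plus 1-hour gap → hour 13); material receipt (finishes hour 9). Taking the maximum gives a start of hour 13, and it finishes at 13 + 3 = hour 16.
Sub-assembly needs all of coating (finishes hour 16); material receipt (finishes hour 9). That puts its earliest start at hour 16; it finishes at 16 + 4 = hour 20.

Working backward from the deadline:
To finish by hour 26, final packaging (duration 5) must start no later than hour 21.
Sub-assembly has to be done before final packaging (must start by hour 21). That means finishing by hour 21, i.e. starting by 21 − 4 = hour 17.
So sub-assembly can start as early as hour 16 and as late as hour 17, giving 17 − 16 = 1 hour of slack.

1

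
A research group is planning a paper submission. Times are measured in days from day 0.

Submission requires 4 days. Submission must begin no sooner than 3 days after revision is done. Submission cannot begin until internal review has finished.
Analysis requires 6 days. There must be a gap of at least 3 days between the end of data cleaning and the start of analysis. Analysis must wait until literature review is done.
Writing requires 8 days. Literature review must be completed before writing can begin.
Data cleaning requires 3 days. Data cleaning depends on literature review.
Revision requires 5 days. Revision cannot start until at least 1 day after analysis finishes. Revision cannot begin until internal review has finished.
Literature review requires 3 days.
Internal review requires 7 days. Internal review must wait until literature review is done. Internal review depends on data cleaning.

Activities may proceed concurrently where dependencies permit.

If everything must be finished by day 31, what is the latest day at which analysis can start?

To finish by day 31, submission (duration 4) must start no later than day 27.
Revision must finish before submission (must start by day 27, minus 3-day gap → day 24). With a 5-day duration, revision must start by 24 − 5 = day 19.
Analysis has to be done before revision (must start by day 19, minus 1-day gap → day 18). That means finishing by day 18, i.e. starting by 18 − 6 = day 12.

12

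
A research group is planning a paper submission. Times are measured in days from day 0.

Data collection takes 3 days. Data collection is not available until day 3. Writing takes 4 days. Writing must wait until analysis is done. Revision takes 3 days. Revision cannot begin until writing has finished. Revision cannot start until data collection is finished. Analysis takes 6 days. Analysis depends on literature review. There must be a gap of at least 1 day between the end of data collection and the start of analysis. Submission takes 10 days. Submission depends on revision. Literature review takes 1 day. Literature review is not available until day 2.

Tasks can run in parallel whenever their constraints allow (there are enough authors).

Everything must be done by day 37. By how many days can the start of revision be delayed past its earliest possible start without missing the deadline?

7

Data collection cannot begin until its own release at day 3. It runs from day 3 to 3 + 3 = day 6.
Literature review cannot begin until its own release at day 2. It runs from day 2 to 2 + 1 = day 3.
Analysis cannot start until literature review (finishes day 3); data collection (finishes day 6, plus 1-day gap → day 7). The controlling bound is day 7, so analysis finishes at 7 + 6 = day 13.
Writing waits on analysis (finishes day 13), so it starts at day 13 and finishes at 13 + 4 = day 17.
Revision has to wait for writing (finishes day 17); data collection (finishes day 6). The latest of these is day 17, so revision runs day 17 to 17 + 3 = day 20.

Working backward from the deadline:
To finish by day 37, submission (duration 10) must start no later than day 27.
Since submission (must start by day 27) depends on it, revision must finish by day 27. Backing off its 3-day duration gives a latest start of day 24.
So revision can start as early as day 17 and as late as day 24, giving 24 − 17 = 7 days of slack.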